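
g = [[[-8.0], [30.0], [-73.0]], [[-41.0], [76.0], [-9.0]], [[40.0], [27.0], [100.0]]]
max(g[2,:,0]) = 100.0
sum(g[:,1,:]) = 133.0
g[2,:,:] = [[40.0], [27.0], [100.0]]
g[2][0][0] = 40.0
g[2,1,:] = [27.0]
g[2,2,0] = 100.0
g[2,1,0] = 27.0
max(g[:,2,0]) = 100.0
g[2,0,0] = 40.0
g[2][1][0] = 27.0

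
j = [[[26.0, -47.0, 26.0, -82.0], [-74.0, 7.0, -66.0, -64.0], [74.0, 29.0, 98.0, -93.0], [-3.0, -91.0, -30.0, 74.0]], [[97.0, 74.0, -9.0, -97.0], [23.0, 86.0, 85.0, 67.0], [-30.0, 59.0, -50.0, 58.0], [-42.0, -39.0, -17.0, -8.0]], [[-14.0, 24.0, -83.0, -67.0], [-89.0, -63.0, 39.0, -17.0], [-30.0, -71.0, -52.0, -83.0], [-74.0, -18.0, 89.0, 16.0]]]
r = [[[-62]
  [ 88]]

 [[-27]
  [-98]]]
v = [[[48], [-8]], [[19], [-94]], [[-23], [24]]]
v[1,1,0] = -94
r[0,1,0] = 88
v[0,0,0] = 48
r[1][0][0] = -27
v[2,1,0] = 24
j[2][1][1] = -63.0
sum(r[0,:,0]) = 26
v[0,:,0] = [48, -8]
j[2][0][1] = 24.0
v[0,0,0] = 48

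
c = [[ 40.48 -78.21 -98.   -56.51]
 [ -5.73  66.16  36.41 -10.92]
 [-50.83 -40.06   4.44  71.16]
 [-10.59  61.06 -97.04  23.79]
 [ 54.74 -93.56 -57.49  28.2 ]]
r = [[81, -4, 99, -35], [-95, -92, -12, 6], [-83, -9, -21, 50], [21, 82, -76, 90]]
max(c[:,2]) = 36.41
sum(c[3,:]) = -22.78000000000001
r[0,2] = 99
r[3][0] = 21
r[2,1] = -9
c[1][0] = -5.73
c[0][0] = 40.48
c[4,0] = 54.74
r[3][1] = 82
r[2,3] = 50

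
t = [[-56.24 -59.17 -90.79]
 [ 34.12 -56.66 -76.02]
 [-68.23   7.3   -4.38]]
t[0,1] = -59.17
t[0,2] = -90.79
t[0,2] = -90.79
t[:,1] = [-59.17, -56.66, 7.3]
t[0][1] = -59.17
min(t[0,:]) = -90.79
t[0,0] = -56.24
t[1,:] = [34.12, -56.66, -76.02]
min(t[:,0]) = -68.23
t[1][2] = -76.02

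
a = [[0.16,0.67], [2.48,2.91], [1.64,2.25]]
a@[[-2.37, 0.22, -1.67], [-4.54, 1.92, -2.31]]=[[-3.42, 1.32, -1.81],[-19.09, 6.13, -10.86],[-14.1, 4.68, -7.94]]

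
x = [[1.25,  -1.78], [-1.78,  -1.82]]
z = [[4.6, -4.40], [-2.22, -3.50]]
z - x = [[3.35,  -2.62],[-0.44,  -1.68]]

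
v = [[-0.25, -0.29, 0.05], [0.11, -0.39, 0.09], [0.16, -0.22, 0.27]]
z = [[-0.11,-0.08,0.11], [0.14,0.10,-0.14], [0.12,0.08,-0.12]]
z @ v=[[0.04, 0.04, 0.02],[-0.05, -0.05, -0.02],[-0.04, -0.04, -0.02]]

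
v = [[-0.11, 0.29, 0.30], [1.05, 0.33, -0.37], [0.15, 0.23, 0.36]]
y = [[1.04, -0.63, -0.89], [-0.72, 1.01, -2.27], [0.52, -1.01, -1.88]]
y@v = [[-0.91, -0.11, 0.22],[0.8, -0.40, -1.41],[-1.40, -0.61, -0.15]]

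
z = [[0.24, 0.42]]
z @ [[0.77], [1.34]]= [[0.75]]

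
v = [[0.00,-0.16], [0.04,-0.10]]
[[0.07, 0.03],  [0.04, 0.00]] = v@[[0.06, -0.41], [-0.41, -0.20]]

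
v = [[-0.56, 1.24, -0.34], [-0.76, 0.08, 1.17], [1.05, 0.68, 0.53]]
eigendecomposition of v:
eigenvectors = [[(-0.69+0j), (-0.69-0j), 0.24+0.00j], [(0.08-0.57j), 0.08+0.57j, 0.58+0.00j], [(0.11+0.44j), 0.11-0.44j, (0.78+0j)]]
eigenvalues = [(-0.65+1.24j), (-0.65-1.24j), (1.35+0j)]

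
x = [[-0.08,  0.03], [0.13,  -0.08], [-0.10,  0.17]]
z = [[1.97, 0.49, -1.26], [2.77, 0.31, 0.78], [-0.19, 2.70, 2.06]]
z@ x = [[0.03, -0.19], [-0.26, 0.19], [0.16, 0.13]]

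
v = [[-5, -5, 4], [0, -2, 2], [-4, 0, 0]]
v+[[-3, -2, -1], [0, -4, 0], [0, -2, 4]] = [[-8, -7, 3], [0, -6, 2], [-4, -2, 4]]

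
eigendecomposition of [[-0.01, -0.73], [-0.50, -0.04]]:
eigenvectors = [[0.78,0.76], [-0.63,0.65]]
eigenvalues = [0.58, -0.63]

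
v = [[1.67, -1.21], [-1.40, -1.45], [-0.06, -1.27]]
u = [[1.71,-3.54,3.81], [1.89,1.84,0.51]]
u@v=[[7.58, -1.77], [0.55, -5.6]]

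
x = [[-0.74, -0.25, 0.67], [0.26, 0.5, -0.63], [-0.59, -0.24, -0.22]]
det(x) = 0.24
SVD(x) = [[-0.77,  -0.03,  -0.64], [0.58,  -0.45,  -0.68], [-0.27,  -0.89,  0.36]] @ diag([1.3211739304126355, 0.6307372667370195, 0.29029286237718954]) @ [[0.66, 0.41, -0.62], [0.69, -0.0, 0.73], [0.30, -0.91, -0.29]]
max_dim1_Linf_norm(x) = 0.74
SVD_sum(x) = [[-0.67, -0.42, 0.63],[0.51, 0.32, -0.48],[-0.24, -0.15, 0.22]] + [[-0.01, 0.0, -0.01], [-0.19, 0.00, -0.21], [-0.39, 0.00, -0.41]] + [[-0.06, 0.17, 0.05], [-0.06, 0.18, 0.06], [0.03, -0.10, -0.03]]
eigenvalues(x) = [(0.5+0j), (-0.48+0.5j), (-0.48-0.5j)]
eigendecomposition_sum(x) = [[(-0.06+0j),(-0.14+0j),(0.07+0j)],[(0.23+0j),(0.54+0j),-0.25-0.00j],[(-0.03+0j),-0.06+0.00j,0.03+0.00j]] + [[(-0.34+0.21j),(-0.05+0.08j),(0.3+0.23j)], [(0.01-0.21j),(-0.02-0.05j),(-0.19+0.06j)], [-0.28-0.25j,-0.09-0.03j,(-0.12+0.33j)]] + [[-0.34-0.21j, (-0.05-0.08j), (0.3-0.23j)], [(0.01+0.21j), -0.02+0.05j, -0.19-0.06j], [-0.28+0.25j, -0.09+0.03j, -0.12-0.33j]]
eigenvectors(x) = [[0.25+0.00j,  -0.68+0.00j,  (-0.68-0j)], [(-0.96+0j),  0.21-0.29j,  0.21+0.29j], [(0.11+0j),  (-0.18-0.61j),  -0.18+0.61j]]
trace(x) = -0.46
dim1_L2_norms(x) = [1.03, 0.85, 0.67]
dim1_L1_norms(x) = [1.66, 1.39, 1.05]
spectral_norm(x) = 1.32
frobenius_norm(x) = 1.49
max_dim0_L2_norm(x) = 0.98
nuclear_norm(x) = 2.24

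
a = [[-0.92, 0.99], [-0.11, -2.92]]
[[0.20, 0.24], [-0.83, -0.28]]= a @ [[0.08, -0.15], [0.28, 0.1]]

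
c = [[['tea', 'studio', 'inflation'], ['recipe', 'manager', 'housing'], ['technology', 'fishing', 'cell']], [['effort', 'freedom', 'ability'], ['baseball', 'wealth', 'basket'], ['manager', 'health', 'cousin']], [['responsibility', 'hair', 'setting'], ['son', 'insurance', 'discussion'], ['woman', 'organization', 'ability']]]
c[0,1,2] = 'housing'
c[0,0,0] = 'tea'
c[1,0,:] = ['effort', 'freedom', 'ability']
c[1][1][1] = 'wealth'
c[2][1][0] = 'son'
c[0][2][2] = 'cell'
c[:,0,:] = [['tea', 'studio', 'inflation'], ['effort', 'freedom', 'ability'], ['responsibility', 'hair', 'setting']]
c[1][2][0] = 'manager'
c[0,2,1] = 'fishing'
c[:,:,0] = [['tea', 'recipe', 'technology'], ['effort', 'baseball', 'manager'], ['responsibility', 'son', 'woman']]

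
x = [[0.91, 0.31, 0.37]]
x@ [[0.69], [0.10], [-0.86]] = [[0.34]]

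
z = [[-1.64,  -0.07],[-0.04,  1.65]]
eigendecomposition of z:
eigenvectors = [[-1.0, 0.02], [-0.01, -1.00]]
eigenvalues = [-1.64, 1.65]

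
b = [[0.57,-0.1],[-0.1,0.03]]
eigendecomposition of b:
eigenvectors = [[0.98,0.18],[-0.18,0.98]]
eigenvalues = [0.59, 0.01]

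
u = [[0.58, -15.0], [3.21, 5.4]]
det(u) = 51.282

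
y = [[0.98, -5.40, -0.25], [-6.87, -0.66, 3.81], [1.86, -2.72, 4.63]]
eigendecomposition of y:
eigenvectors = [[-0.63+0.00j,(-0.25-0.42j),(-0.25+0.42j)], [(-0.78+0j),(0.03+0.46j),(0.03-0.46j)], [(-0.09+0j),-0.74+0.00j,(-0.74-0j)]]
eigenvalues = [(-5.75+0j), (5.35+2.74j), (5.35-2.74j)]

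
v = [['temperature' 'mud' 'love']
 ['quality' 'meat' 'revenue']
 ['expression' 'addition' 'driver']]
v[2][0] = 'expression'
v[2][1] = 'addition'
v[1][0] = 'quality'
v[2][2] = 'driver'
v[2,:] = ['expression', 'addition', 'driver']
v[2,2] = 'driver'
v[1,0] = 'quality'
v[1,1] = 'meat'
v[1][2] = 'revenue'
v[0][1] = 'mud'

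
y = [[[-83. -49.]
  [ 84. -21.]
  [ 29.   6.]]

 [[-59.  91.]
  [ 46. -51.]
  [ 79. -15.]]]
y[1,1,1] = -51.0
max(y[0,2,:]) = 29.0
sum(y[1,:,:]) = 91.0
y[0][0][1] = -49.0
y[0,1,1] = -21.0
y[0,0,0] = -83.0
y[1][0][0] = -59.0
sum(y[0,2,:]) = 35.0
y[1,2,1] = -15.0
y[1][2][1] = -15.0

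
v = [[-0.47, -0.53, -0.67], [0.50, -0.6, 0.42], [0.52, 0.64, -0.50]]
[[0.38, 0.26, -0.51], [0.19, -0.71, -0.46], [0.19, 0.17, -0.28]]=v @ [[0.35,-0.57,-0.7], [-0.38,0.46,0.68], [-0.51,-0.35,0.71]]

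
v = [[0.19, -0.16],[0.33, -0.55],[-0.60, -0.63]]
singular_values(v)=[0.9, 0.64]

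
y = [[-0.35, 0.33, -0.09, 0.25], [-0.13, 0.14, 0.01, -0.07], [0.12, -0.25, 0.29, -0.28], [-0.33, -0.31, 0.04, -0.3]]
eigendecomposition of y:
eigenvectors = [[(0.07+0.6j), (0.07-0.6j), -0.19+0.00j, (0.05+0j)], [-0.14+0.08j, (-0.14-0.08j), -0.74+0.00j, (-0.16+0j)], [-0.27-0.23j, (-0.27+0.23j), (0.12+0j), (-0.99+0j)], [(-0.7+0j), -0.70-0.00j, 0.64+0.00j, -0.01+0.00j]]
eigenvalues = [(-0.31+0.33j), (-0.31-0.33j), (0.17+0j), (0.24+0j)]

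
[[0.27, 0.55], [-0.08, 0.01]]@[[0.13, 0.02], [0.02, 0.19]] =[[0.05, 0.11], [-0.01, 0.0]]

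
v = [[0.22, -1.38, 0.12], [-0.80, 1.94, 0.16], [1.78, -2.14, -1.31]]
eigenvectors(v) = [[0.14, 0.72, -0.46], [0.08, 0.23, 0.65], [-0.99, 0.66, -0.60]]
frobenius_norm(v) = 3.98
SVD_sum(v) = [[0.6, -1.00, -0.34],[-1.01, 1.67, 0.57],[1.49, -2.47, -0.85]] + [[-0.33,-0.37,0.5], [0.25,0.28,-0.37], [0.30,0.34,-0.45]] + [[-0.04,-0.01,-0.04], [-0.04,-0.01,-0.04], [-0.01,-0.00,-0.01]]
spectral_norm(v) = 3.83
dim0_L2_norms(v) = [1.96, 3.2, 1.33]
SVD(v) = [[-0.32,0.65,-0.69], [0.53,-0.48,-0.69], [-0.79,-0.59,-0.19]] @ diag([3.8290299359147464, 1.0916003075706078, 0.08624684562621734]) @ [[-0.49,0.82,0.28], [-0.47,-0.53,0.71], [0.73,0.22,0.65]]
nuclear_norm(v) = 5.01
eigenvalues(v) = [-1.39, -0.11, 2.35]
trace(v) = 0.85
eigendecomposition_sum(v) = [[-0.18, 0.04, 0.18], [-0.10, 0.02, 0.10], [1.22, -0.29, -1.24]] + [[-0.07, -0.07, -0.02],[-0.02, -0.02, -0.01],[-0.07, -0.06, -0.01]] + [[0.47, -1.36, -0.04], [-0.67, 1.94, 0.06], [0.62, -1.79, -0.06]]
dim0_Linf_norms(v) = [1.78, 2.14, 1.31]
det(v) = 0.36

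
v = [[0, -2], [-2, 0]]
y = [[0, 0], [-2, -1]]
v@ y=[[4, 2], [0, 0]]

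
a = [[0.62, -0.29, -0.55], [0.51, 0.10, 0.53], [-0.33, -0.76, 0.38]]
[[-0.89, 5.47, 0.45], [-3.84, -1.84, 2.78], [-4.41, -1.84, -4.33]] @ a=[[2.09, 0.46, 3.56],[-4.24, -1.18, 2.19],[-2.24, 4.39, -0.2]]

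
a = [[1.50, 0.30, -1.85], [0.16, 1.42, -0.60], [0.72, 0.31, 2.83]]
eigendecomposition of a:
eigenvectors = [[(-0.79+0j), (-0.79-0j), (0.52+0j)], [-0.29+0.04j, -0.29-0.04j, -0.85+0.00j], [(0.27+0.47j), (0.27-0.47j), (-0.07+0j)]]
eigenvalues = [(2.24+1.08j), (2.24-1.08j), (1.27+0j)]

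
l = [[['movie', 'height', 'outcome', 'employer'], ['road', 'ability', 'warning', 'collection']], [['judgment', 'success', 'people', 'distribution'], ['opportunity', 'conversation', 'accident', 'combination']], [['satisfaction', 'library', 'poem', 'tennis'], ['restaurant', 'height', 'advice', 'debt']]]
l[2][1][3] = 'debt'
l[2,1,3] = 'debt'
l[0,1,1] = 'ability'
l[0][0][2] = 'outcome'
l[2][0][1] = 'library'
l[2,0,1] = 'library'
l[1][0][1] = 'success'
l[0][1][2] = 'warning'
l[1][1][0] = 'opportunity'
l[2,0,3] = 'tennis'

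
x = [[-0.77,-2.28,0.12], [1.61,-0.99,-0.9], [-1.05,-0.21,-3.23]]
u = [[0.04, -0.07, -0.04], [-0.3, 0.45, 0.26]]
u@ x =[[-0.1, -0.01, 0.20], [0.68, 0.18, -1.28]]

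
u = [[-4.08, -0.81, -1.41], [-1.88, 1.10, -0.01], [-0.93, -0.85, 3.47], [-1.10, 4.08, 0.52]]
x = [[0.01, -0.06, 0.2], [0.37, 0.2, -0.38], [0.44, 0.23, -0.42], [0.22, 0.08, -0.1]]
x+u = [[-4.07, -0.87, -1.21], [-1.51, 1.30, -0.39], [-0.49, -0.62, 3.05], [-0.88, 4.16, 0.42]]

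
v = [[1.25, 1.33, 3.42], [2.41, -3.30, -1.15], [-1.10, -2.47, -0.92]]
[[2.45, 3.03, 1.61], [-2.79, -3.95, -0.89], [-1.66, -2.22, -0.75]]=v @ [[-0.16,  -0.27,  0.02], [0.53,  0.76,  0.14], [0.57,  0.69,  0.41]]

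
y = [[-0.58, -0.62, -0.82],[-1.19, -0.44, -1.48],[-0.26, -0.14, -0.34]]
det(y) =0.003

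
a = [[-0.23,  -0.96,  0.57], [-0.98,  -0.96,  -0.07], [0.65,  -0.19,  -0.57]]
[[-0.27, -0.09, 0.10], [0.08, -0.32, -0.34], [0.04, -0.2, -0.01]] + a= [[-0.5, -1.05, 0.67], [-0.90, -1.28, -0.41], [0.69, -0.39, -0.58]]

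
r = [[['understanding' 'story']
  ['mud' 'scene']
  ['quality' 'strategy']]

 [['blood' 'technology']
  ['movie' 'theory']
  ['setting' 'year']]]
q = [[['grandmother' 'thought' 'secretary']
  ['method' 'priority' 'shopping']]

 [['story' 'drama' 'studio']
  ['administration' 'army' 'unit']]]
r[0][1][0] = 'mud'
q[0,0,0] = 'grandmother'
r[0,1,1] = 'scene'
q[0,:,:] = [['grandmother', 'thought', 'secretary'], ['method', 'priority', 'shopping']]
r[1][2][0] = 'setting'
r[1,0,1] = 'technology'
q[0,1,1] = 'priority'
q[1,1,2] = 'unit'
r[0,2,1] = 'strategy'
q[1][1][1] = 'army'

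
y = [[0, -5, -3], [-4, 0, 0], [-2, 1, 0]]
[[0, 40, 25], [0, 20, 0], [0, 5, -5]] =y@[[0, -5, 0], [0, -5, -5], [0, -5, 0]]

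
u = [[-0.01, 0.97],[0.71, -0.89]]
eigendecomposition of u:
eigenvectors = [[0.89, -0.58], [0.46, 0.82]]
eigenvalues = [0.49, -1.39]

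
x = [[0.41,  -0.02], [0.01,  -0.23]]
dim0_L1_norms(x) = [0.42, 0.25]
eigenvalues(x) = [0.41, -0.23]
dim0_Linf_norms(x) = [0.41, 0.23]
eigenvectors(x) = [[1.00,0.03], [0.02,1.00]]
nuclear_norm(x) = 0.64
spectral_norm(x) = 0.41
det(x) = -0.09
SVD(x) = [[-1.00,-0.07], [-0.07,1.00]] @ diag([0.4112804980705784, 0.22879762216163194]) @ [[-1.0, 0.09], [-0.09, -1.00]]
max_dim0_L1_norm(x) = 0.42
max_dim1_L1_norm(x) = 0.43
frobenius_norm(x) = 0.47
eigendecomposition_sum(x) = [[0.41,-0.01], [0.01,-0.00]] + [[0.00, -0.01], [0.0, -0.23]]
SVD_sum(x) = [[0.41, -0.04], [0.03, -0.0]] + [[0.00, 0.02], [-0.02, -0.23]]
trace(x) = 0.18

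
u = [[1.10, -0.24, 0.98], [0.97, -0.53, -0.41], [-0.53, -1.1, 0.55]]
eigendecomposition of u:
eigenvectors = [[0.69+0.00j, (0.69-0j), -0.16+0.00j],  [(0.22-0.3j), (0.22+0.3j), 0.83+0.00j],  [(0.02+0.62j), (0.02-0.62j), 0.54+0.00j]]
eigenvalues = [(1.05+1j), (1.05-1j), (-0.98+0j)]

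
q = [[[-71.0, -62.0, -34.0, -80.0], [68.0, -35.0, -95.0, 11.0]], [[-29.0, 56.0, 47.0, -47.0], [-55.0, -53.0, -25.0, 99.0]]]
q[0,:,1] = [-62.0, -35.0]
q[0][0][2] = -34.0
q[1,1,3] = 99.0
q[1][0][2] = 47.0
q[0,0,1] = -62.0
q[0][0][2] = -34.0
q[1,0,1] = 56.0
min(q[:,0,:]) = -80.0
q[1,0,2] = 47.0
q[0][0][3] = -80.0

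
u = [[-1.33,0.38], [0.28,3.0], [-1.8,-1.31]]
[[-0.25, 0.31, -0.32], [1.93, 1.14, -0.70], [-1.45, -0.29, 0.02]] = u@[[0.36, -0.12, 0.17], [0.61, 0.39, -0.25]]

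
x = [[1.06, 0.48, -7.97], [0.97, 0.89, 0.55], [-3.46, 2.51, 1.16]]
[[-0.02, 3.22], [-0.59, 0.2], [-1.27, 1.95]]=x @ [[-0.06,-0.2], [-0.57,0.68], [-0.04,-0.39]]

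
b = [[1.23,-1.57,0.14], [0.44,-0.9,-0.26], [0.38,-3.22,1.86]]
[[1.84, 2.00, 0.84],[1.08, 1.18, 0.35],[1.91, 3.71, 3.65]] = b @ [[0.52, 0.07, -0.39],[-0.81, -1.23, -0.78],[-0.48, -0.15, 0.69]]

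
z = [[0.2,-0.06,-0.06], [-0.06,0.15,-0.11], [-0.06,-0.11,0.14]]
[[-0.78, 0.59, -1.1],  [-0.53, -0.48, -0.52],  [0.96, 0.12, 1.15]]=z @ [[-3.1, 3.08, -6.27], [-1.61, -0.96, -4.58], [4.27, 1.39, 1.93]]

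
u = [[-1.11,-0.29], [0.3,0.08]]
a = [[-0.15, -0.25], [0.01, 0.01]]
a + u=[[-1.26, -0.54],[0.31, 0.09]]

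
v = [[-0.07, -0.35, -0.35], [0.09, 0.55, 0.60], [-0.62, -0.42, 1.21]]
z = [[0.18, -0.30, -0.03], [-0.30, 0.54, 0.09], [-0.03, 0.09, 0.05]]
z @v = [[-0.02, -0.22, -0.28], [0.01, 0.36, 0.54], [-0.02, 0.04, 0.12]]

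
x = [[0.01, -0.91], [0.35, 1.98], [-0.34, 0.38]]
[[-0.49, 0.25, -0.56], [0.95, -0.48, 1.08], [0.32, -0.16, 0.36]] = x@[[-0.33, 0.17, -0.37], [0.54, -0.27, 0.61]]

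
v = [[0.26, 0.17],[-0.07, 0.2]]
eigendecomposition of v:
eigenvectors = [[0.84+0.00j,(0.84-0j)], [-0.15+0.52j,-0.15-0.52j]]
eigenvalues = [(0.23+0.1j), (0.23-0.1j)]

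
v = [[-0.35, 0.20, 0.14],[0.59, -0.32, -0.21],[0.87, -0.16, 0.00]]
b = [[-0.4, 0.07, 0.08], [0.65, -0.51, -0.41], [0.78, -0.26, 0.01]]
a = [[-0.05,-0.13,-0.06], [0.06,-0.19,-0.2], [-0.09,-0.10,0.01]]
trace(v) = -0.67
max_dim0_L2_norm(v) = 1.11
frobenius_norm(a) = 0.35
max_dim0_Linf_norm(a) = 0.2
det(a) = 0.00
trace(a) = -0.23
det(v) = 0.00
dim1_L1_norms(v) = [0.69, 1.12, 1.03]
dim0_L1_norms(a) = [0.2, 0.42, 0.27]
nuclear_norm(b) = 1.70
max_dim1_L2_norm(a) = 0.28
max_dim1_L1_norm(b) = 1.57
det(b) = 0.04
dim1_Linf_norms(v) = [0.35, 0.59, 0.87]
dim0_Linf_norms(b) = [0.78, 0.51, 0.41]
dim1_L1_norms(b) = [0.55, 1.57, 1.05]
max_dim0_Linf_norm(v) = 0.87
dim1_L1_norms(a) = [0.24, 0.45, 0.2]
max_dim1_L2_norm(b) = 0.92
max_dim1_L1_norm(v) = 1.12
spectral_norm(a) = 0.32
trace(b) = -0.90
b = a + v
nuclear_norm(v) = 1.45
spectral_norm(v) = 1.18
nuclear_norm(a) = 0.47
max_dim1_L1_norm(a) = 0.45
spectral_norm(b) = 1.25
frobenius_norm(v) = 1.21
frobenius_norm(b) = 1.30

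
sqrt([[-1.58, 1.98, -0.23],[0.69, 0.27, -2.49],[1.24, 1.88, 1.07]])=[[0.30+1.22j, 0.77-0.64j, -0.06-0.39j], [(0.28-0.49j), (1.04+0.26j), -0.93+0.16j], [(0.47-0.17j), 0.69+0.09j, 1.35+0.06j]]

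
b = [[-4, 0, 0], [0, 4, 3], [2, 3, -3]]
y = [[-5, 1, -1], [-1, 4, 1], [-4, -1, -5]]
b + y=[[-9, 1, -1], [-1, 8, 4], [-2, 2, -8]]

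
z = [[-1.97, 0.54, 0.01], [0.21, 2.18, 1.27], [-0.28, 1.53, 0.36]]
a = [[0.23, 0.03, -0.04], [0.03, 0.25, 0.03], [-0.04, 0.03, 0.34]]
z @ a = [[-0.44, 0.08, 0.10], [0.06, 0.59, 0.49], [-0.03, 0.38, 0.18]]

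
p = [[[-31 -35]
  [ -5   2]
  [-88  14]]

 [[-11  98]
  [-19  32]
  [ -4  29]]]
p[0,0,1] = -35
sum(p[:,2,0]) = -92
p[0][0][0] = -31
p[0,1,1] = 2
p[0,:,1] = [-35, 2, 14]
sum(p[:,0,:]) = 21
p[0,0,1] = -35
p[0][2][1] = 14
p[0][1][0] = -5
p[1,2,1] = 29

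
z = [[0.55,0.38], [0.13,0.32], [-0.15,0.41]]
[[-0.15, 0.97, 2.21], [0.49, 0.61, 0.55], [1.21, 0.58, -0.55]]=z@[[-1.85, 0.63, 3.95], [2.27, 1.65, 0.11]]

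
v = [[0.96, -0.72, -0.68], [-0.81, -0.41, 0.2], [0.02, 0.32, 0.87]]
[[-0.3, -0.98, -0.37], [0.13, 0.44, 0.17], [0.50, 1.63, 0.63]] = v @ [[0.04, 0.13, 0.05], [-0.11, -0.36, -0.14], [0.61, 2.0, 0.77]]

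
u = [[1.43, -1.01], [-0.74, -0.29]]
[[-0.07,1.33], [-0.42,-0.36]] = u@[[0.35, 0.65], [0.56, -0.4]]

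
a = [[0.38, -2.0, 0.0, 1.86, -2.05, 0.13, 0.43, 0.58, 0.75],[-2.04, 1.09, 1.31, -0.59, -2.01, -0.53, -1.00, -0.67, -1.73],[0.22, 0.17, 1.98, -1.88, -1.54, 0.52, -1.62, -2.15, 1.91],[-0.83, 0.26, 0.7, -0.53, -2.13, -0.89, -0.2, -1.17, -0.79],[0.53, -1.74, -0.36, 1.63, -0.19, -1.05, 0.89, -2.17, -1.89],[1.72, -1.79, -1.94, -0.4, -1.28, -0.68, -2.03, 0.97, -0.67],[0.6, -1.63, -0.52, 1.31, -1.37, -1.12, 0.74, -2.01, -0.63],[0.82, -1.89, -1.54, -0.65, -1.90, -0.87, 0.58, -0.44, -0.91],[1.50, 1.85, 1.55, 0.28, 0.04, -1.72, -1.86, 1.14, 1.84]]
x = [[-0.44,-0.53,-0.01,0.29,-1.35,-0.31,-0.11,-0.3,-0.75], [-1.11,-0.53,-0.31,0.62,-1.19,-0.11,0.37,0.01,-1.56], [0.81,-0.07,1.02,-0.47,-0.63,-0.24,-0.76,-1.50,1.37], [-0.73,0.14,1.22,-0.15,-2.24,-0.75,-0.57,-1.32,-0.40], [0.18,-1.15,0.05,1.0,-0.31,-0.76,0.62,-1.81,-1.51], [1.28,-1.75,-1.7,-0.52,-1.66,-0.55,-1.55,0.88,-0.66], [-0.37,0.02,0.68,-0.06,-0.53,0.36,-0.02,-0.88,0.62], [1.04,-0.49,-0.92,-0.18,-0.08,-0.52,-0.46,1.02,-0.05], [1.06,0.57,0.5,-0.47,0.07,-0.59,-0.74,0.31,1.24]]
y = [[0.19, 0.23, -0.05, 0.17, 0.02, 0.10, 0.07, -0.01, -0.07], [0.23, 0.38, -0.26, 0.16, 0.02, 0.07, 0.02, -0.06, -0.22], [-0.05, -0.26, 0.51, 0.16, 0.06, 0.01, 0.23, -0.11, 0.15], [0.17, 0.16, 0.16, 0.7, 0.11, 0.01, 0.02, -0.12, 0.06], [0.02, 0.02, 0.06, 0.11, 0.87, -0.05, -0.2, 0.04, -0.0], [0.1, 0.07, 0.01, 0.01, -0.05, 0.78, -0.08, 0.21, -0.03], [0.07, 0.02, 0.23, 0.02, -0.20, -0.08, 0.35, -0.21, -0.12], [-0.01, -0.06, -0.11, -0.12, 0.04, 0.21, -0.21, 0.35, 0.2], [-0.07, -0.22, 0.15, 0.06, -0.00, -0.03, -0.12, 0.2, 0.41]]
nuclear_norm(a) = 29.18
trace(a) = 4.19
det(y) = 0.00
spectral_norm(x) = 4.61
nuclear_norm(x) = 16.54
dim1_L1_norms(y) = [0.91, 1.42, 1.54, 1.51, 1.37, 1.34, 1.3, 1.31, 1.26]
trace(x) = 1.28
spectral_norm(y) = 1.00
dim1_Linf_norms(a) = [2.05, 2.04, 2.15, 2.13, 2.17, 2.03, 2.01, 1.9, 1.86]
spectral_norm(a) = 6.98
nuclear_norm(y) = 4.56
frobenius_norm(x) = 7.74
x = y @ a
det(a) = 118.33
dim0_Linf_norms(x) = [1.28, 1.75, 1.7, 1.0, 2.24, 0.76, 1.55, 1.81, 1.56]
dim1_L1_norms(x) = [4.09, 5.81, 6.87, 7.52, 7.39, 10.55, 3.54, 4.76, 5.55]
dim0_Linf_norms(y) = [0.23, 0.38, 0.51, 0.7, 0.87, 0.78, 0.35, 0.35, 0.41]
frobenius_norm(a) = 11.76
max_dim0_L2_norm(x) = 3.43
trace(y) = 4.54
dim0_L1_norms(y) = [0.91, 1.42, 1.54, 1.51, 1.37, 1.34, 1.3, 1.31, 1.26]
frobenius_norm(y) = 1.98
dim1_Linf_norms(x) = [1.35, 1.56, 1.5, 2.24, 1.81, 1.75, 0.88, 1.04, 1.24]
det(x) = 0.00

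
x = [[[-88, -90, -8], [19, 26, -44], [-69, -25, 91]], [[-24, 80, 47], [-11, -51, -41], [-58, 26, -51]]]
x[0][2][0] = -69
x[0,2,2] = 91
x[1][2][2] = -51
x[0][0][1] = -90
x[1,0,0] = -24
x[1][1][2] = -41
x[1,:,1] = [80, -51, 26]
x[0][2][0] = -69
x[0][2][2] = 91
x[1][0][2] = 47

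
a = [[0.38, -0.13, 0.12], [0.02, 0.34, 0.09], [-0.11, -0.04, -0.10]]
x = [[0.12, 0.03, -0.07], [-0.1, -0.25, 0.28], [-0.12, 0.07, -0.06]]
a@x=[[0.04, 0.05, -0.07], [-0.04, -0.08, 0.09], [0.0, -0.00, 0.0]]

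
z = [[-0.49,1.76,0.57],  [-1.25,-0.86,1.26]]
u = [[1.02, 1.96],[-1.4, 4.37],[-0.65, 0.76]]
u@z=[[-2.95, 0.11, 3.05], [-4.78, -6.22, 4.71], [-0.63, -1.80, 0.59]]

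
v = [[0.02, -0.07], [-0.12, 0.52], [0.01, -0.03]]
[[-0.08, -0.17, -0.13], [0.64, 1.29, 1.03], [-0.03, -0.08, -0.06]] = v@[[1.13,-0.27,1.2],[1.50,2.42,2.26]]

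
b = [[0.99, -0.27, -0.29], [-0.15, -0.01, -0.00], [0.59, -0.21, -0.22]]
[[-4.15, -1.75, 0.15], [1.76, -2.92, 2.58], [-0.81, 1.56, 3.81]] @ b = [[-3.76, 1.11, 1.17], [3.7, -0.99, -1.08], [1.21, -0.6, -0.60]]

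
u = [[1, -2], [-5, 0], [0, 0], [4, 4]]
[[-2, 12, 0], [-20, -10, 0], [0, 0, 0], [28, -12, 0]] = u @ [[4, 2, 0], [3, -5, 0]]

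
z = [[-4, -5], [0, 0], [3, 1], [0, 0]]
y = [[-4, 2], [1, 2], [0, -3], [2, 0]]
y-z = [[0, 7], [1, 2], [-3, -4], [2, 0]]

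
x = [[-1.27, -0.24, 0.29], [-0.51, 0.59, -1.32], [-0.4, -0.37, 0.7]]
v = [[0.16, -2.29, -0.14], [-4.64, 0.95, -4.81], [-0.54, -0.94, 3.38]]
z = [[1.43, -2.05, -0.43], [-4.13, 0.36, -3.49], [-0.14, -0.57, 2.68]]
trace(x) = 0.02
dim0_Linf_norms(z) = [4.13, 2.05, 3.49]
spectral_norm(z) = 5.78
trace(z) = 4.47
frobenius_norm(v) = 7.97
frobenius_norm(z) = 6.58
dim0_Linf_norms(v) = [4.64, 2.29, 4.81]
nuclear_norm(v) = 12.07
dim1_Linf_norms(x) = [1.27, 1.32, 0.7]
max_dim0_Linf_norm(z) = 4.13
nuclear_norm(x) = 3.12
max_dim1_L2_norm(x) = 1.53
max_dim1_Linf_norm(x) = 1.32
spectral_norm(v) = 7.16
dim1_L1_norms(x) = [1.8, 2.42, 1.47]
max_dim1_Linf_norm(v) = 4.81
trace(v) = 4.49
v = z + x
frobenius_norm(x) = 2.21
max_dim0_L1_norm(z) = 6.6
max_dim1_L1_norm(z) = 7.98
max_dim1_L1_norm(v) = 10.4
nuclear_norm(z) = 10.14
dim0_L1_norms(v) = [5.34, 4.18, 8.33]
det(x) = 0.01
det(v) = -42.75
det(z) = -26.19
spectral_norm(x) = 1.69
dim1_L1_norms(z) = [3.91, 7.98, 3.39]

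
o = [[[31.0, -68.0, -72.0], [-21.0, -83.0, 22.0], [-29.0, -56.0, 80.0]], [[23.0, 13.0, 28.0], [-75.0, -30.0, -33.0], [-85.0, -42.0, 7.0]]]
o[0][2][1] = -56.0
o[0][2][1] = -56.0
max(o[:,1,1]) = -30.0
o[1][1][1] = -30.0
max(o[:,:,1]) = 13.0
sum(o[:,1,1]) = -113.0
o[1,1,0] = -75.0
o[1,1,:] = [-75.0, -30.0, -33.0]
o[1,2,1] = -42.0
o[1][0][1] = 13.0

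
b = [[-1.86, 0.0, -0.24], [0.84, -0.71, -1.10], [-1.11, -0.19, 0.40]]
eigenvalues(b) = [0.67, -1.97, -0.87]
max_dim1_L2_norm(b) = 1.88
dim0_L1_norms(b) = [3.81, 0.9, 1.74]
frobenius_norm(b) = 2.71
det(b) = 1.14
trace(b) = -2.17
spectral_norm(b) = 2.38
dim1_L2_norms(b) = [1.88, 1.56, 1.2]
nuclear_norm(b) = 4.01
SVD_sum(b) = [[-1.69, 0.18, 0.40],  [1.1, -0.12, -0.26],  [-1.11, 0.12, 0.26]] + [[-0.17, -0.32, -0.56], [-0.26, -0.51, -0.89], [-0.01, -0.02, -0.03]] + [[-0.00, 0.14, -0.08], [0.0, -0.08, 0.05], [0.01, -0.29, 0.17]]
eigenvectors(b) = [[0.07,0.89,-0.03], [0.65,-0.25,0.99], [-0.76,0.40,0.12]]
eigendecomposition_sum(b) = [[0.03, 0.01, -0.05], [0.24, 0.07, -0.49], [-0.28, -0.08, 0.57]] + [[-1.88, -0.03, -0.21], [0.52, 0.01, 0.06], [-0.84, -0.01, -0.09]] + [[-0.0, 0.02, 0.02],[0.08, -0.79, -0.67],[0.01, -0.1, -0.08]]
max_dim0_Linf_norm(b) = 1.86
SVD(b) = [[-0.73, -0.53, -0.42], [0.48, -0.85, 0.24], [-0.48, -0.03, 0.88]] @ diag([2.3782987987868567, 1.2491613161885977, 0.38521530320972835]) @ [[0.97, -0.1, -0.23], [0.25, 0.48, 0.84], [0.02, -0.87, 0.5]]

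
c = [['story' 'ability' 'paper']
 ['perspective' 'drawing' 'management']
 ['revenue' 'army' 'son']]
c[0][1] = 'ability'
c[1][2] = 'management'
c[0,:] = ['story', 'ability', 'paper']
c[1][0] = 'perspective'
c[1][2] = 'management'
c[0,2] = 'paper'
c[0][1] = 'ability'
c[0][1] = 'ability'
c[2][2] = 'son'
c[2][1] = 'army'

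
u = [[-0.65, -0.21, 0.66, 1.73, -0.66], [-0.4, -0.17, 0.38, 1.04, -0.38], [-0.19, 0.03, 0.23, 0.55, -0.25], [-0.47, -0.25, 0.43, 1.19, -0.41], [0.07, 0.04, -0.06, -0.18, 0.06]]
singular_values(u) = [2.9, 0.16, 0.01, 0.0, 0.0]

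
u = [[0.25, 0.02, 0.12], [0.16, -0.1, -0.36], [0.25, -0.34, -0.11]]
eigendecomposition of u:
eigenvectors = [[0.13, -0.78, -0.56], [-0.70, 0.2, -0.74], [-0.7, -0.59, 0.37]]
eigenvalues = [-0.49, 0.34, 0.2]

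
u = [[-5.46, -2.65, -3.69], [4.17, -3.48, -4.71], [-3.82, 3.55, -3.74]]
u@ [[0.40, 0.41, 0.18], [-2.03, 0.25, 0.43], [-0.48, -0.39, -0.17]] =[[4.97, -1.46, -1.5], [10.99, 2.68, 0.05], [-6.94, 0.78, 1.47]]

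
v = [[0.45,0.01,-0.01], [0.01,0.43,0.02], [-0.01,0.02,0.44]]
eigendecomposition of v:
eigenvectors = [[0.33, -0.74, -0.59], [-0.74, -0.59, 0.33], [0.59, -0.33, 0.74]]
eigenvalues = [0.41, 0.45, 0.46]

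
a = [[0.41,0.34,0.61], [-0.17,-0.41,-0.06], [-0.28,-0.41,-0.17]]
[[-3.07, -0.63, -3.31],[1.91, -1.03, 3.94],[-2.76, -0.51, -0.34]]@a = [[-0.22, 0.57, -1.27], [-0.15, -0.54, 0.56], [-0.95, -0.59, -1.6]]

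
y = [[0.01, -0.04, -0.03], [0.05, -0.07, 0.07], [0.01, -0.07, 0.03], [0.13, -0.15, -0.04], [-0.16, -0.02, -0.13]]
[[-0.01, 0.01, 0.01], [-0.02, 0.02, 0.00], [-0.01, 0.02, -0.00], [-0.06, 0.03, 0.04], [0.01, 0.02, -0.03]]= y@[[-0.19, -0.11, 0.28],[0.22, -0.32, 0.04],[0.11, 0.04, -0.14]]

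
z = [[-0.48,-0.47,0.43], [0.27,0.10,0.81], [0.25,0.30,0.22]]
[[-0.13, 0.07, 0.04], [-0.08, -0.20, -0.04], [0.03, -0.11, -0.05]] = z @ [[-0.02, -0.21, 0.07], [0.19, -0.08, -0.2], [-0.12, -0.17, -0.05]]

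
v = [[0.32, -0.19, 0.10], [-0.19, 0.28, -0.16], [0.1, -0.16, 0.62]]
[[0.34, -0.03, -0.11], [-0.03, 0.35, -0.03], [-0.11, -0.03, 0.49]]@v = [[0.10, -0.06, -0.03], [-0.08, 0.11, -0.08], [0.02, -0.07, 0.30]]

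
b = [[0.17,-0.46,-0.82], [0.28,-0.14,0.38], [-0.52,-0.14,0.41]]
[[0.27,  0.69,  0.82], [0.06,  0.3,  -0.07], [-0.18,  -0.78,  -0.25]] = b @ [[0.29, 1.34, 0.21], [-0.22, -0.40, -0.67], [-0.15, -0.34, -0.58]]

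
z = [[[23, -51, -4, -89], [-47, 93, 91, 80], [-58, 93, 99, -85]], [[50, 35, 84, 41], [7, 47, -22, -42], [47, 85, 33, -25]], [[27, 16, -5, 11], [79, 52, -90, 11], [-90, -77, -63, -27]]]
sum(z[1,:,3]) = -26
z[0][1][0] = -47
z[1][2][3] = -25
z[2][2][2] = -63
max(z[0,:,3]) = 80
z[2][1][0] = 79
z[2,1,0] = 79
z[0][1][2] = 91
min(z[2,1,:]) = -90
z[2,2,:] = [-90, -77, -63, -27]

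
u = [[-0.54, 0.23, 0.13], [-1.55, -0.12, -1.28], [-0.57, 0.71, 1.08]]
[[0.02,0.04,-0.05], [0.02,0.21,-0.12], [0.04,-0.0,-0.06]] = u @ [[-0.02, -0.1, 0.08], [0.02, -0.02, -0.02], [0.01, -0.04, 0.00]]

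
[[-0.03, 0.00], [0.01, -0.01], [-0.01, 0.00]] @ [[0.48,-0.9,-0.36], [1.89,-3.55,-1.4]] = [[-0.01, 0.03, 0.01], [-0.01, 0.03, 0.01], [-0.0, 0.01, 0.0]]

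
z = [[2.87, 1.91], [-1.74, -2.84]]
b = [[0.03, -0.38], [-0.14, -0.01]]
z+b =[[2.90,1.53], [-1.88,-2.85]]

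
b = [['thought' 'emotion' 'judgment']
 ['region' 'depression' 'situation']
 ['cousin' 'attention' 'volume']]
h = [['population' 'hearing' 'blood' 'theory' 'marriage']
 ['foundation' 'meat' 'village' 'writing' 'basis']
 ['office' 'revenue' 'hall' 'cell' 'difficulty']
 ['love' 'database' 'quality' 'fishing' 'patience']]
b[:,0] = ['thought', 'region', 'cousin']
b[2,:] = ['cousin', 'attention', 'volume']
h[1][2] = 'village'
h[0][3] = 'theory'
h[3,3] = 'fishing'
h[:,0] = ['population', 'foundation', 'office', 'love']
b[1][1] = 'depression'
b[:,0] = ['thought', 'region', 'cousin']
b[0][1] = 'emotion'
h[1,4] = 'basis'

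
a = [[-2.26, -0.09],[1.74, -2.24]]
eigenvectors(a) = [[0.01-0.22j, 0.01+0.22j], [(-0.98+0j), (-0.98-0j)]]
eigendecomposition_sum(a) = [[-1.13+0.17j, -0.05-0.26j], [0.87+4.95j, -1.12+0.23j]] + [[-1.13-0.17j, (-0.05+0.26j)], [0.87-4.95j, (-1.12-0.23j)]]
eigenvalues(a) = [(-2.25+0.4j), (-2.25-0.4j)]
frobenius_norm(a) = 3.63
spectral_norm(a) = 3.25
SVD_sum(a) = [[-1.53,1.01], [2.24,-1.49]] + [[-0.73, -1.10], [-0.5, -0.75]]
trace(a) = -4.50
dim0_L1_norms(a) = [4.0, 2.33]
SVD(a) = [[-0.56, 0.83], [0.83, 0.56]] @ diag([3.253995555619076, 1.603874347949772]) @ [[0.83,-0.55], [-0.55,-0.83]]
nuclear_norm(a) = 4.86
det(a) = 5.22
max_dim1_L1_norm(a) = 3.98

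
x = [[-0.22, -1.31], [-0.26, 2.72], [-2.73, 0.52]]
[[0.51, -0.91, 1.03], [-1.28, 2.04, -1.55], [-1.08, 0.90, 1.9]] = x@[[0.31, -0.19, -0.82], [-0.44, 0.73, -0.65]]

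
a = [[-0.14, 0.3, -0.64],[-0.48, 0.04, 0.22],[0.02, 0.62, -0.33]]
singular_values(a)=[0.96, 0.52, 0.33]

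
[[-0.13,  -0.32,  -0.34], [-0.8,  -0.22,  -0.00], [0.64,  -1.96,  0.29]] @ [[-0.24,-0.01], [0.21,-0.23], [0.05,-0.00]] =[[-0.05, 0.07], [0.15, 0.06], [-0.55, 0.44]]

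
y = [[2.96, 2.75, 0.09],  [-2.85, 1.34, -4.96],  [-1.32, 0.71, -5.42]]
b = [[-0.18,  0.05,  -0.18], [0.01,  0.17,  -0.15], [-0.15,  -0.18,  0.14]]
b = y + [[-3.14,-2.7,-0.27], [2.86,-1.17,4.81], [1.17,-0.89,5.56]]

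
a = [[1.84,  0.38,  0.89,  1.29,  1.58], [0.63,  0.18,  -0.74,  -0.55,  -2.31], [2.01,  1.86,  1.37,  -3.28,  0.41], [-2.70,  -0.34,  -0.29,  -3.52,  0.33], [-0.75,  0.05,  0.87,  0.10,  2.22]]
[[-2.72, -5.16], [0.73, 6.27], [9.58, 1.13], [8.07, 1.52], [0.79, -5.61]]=a@[[-0.78, -0.37], [3.19, 1.07], [-0.85, -0.42], [-1.89, -0.45], [0.44, -2.49]]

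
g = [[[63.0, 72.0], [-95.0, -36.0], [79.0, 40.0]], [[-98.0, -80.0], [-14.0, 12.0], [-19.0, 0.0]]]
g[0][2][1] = 40.0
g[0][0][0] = 63.0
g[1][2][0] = -19.0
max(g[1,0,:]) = -80.0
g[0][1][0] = -95.0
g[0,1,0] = -95.0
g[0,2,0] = 79.0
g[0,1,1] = -36.0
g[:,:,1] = [[72.0, -36.0, 40.0], [-80.0, 12.0, 0.0]]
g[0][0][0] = 63.0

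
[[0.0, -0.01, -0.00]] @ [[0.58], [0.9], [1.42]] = [[-0.01]]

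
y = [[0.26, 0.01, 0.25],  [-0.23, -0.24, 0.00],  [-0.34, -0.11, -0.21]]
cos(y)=[[1.01, 0.01, -0.01], [0.0, 0.97, 0.03], [-0.0, -0.02, 1.02]]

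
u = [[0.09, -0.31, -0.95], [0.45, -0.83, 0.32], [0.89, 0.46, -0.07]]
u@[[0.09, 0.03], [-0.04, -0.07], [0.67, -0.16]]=[[-0.62, 0.18], [0.29, 0.02], [0.01, 0.01]]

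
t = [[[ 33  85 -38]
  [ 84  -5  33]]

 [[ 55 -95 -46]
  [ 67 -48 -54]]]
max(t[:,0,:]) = 85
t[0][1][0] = 84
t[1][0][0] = 55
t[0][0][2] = -38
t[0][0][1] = 85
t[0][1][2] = 33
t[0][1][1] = -5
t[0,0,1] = 85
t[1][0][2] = -46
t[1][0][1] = -95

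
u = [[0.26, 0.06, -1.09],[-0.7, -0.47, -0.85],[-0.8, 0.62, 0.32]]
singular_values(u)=[1.48, 1.11, 0.63]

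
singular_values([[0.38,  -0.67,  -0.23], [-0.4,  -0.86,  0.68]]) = [1.2, 0.75]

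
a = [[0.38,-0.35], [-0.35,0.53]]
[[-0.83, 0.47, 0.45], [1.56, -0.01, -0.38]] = a@[[1.33, 3.12, 1.30],[3.82, 2.05, 0.14]]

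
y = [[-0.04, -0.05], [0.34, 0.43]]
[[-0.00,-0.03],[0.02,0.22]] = y@[[0.16, -0.10], [-0.07, 0.59]]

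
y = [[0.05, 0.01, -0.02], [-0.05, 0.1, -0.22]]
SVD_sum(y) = [[-0.00, 0.01, -0.01], [-0.05, 0.1, -0.22]] + [[0.05, 0.0, -0.01], [-0.00, -0.00, 0.0]]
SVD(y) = [[0.05,  1.00], [1.0,  -0.05]] @ diag([0.24707263682390054, 0.05343324931992183]) @ [[-0.19, 0.41, -0.89], [0.98, 0.09, -0.17]]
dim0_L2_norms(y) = [0.07, 0.1, 0.22]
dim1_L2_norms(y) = [0.05, 0.25]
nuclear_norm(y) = 0.30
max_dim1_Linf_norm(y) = 0.22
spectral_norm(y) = 0.25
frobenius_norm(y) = 0.25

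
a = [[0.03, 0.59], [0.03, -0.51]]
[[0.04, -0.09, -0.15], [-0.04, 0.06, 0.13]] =a@[[-0.16,-0.22,0.01], [0.07,-0.14,-0.25]]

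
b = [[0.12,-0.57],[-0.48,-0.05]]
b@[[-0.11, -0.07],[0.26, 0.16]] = [[-0.16, -0.1], [0.04, 0.03]]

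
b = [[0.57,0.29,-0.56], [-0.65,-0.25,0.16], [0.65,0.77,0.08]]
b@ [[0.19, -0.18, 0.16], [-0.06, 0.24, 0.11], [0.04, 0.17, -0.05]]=[[0.07,-0.13,0.15], [-0.10,0.08,-0.14], [0.08,0.08,0.18]]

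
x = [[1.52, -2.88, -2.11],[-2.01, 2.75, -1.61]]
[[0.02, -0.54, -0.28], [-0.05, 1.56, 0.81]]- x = [[-1.5, 2.34, 1.83], [1.96, -1.19, 2.42]]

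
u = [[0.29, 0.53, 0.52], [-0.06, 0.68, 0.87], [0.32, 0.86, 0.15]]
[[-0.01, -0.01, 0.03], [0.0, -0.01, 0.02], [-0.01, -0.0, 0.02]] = u@[[-0.03,-0.00,0.04], [-0.0,0.00,0.0], [-0.00,-0.01,0.03]]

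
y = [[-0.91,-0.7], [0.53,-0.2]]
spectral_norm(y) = 1.19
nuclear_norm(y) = 1.66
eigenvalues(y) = [(-0.55+0.49j), (-0.55-0.49j)]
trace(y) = -1.11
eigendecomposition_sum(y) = [[-0.46+0.05j, -0.35-0.39j],[(0.26+0.3j), (-0.1+0.45j)]] + [[-0.46-0.05j, -0.35+0.39j], [(0.26-0.3j), -0.10-0.45j]]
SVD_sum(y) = [[-0.98,  -0.58], [0.30,  0.18]] + [[0.07, -0.12],[0.23, -0.38]]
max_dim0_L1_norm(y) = 1.44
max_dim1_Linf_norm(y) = 0.91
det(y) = 0.55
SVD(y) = [[-0.96, 0.30], [0.3, 0.96]] @ diag([1.1934363212579244, 0.4633678313201649]) @ [[0.86, 0.51], [0.51, -0.86]]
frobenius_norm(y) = 1.28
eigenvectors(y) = [[0.75+0.00j, 0.75-0.00j], [-0.38-0.53j, (-0.38+0.53j)]]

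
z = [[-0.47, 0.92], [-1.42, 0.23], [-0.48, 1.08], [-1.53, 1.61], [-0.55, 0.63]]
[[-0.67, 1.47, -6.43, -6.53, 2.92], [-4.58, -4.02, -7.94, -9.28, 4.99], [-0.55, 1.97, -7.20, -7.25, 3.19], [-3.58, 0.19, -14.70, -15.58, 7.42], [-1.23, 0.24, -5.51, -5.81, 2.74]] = z@[[3.39, 3.37, 4.86, 5.87, -3.27], [1.00, 3.32, -4.51, -4.10, 1.50]]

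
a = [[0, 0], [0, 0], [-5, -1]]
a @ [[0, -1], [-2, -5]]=[[0, 0], [0, 0], [2, 10]]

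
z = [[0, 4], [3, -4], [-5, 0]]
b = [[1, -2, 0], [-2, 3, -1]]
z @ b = [[-8, 12, -4], [11, -18, 4], [-5, 10, 0]]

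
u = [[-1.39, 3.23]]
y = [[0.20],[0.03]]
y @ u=[[-0.28, 0.65], [-0.04, 0.10]]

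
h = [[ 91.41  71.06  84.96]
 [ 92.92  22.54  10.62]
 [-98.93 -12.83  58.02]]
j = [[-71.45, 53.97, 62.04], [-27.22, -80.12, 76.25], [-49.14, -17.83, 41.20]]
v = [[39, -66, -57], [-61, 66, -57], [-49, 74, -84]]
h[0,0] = 91.41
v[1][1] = 66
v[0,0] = 39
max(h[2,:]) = 58.02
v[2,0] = -49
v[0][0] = 39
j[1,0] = -27.22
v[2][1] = 74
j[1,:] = [-27.22, -80.12, 76.25]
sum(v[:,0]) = -71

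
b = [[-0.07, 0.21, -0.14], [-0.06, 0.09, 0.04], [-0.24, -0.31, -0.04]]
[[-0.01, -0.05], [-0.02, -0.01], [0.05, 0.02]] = b@[[0.01, 0.07], [-0.14, -0.13], [-0.14, 0.14]]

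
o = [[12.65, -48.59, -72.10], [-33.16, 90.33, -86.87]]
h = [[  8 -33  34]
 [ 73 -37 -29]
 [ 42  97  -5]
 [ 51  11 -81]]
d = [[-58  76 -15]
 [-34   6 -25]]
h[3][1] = 11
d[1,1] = 6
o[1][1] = 90.33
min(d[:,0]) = -58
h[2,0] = 42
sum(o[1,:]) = -29.700000000000003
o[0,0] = 12.65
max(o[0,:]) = 12.65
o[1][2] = -86.87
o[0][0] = 12.65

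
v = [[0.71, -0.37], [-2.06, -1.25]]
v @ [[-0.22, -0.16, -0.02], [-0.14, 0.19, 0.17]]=[[-0.10, -0.18, -0.08], [0.63, 0.09, -0.17]]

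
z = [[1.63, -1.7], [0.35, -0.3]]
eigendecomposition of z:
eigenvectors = [[0.98, 0.74], [0.22, 0.67]]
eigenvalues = [1.24, 0.09]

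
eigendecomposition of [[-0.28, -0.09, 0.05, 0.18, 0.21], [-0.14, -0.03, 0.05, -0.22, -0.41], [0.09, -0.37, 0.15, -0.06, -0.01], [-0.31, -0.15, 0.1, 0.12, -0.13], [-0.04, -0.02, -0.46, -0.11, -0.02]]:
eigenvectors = [[(0.58+0j), 0.58-0.00j, -0.11+0.13j, (-0.11-0.13j), (-0.14+0j)],[(-0.2+0.38j), (-0.2-0.38j), (0.37-0.33j), 0.37+0.33j, (0.09+0j)],[(-0.3+0.24j), -0.30-0.24j, 0.27+0.49j, (0.27-0.49j), (0.04+0j)],[0.22+0.21j, (0.22-0.21j), 0.22-0.15j, (0.22+0.15j), (-0.86+0j)],[(-0.39+0.28j), (-0.39-0.28j), -0.58+0.00j, (-0.58-0j), (0.48+0j)]]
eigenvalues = [(-0.35+0.13j), (-0.35-0.13j), (0.24+0.36j), (0.24-0.36j), (0.15+0j)]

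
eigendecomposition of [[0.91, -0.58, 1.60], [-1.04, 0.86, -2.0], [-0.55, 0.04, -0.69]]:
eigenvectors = [[-0.62, 0.65, 0.59], [0.54, -0.51, -0.78], [0.57, -0.56, -0.19]]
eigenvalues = [-0.05, -0.02, 1.15]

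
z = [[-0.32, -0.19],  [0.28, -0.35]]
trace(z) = -0.67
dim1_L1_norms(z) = [0.51, 0.63]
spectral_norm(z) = 0.46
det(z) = 0.17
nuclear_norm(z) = 0.82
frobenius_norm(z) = 0.58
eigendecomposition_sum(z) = [[(-0.16+0.13j), (-0.09-0.14j)], [0.14+0.20j, -0.17+0.10j]] + [[(-0.16-0.13j), -0.09+0.14j], [(0.14-0.2j), (-0.17-0.1j)]]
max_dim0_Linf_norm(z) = 0.35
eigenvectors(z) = [[(0.04+0.63j), 0.04-0.63j],[0.77+0.00j, (0.77-0j)]]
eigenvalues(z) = [(-0.34+0.23j), (-0.34-0.23j)]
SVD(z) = [[-0.31,0.95], [0.95,0.31]] @ diag([0.45664071421472824, 0.36177238440967674]) @ [[0.8, -0.60], [-0.6, -0.8]]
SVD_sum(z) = [[-0.11, 0.09], [0.35, -0.26]] + [[-0.21, -0.28], [-0.07, -0.09]]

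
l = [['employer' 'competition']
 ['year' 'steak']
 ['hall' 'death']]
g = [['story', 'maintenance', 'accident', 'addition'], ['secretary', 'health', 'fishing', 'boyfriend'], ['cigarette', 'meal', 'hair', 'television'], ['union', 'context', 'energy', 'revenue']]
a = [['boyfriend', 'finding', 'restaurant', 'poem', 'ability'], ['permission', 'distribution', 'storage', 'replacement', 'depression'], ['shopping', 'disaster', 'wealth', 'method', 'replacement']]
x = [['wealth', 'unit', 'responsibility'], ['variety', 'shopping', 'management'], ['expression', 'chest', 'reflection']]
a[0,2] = 'restaurant'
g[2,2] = 'hair'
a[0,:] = ['boyfriend', 'finding', 'restaurant', 'poem', 'ability']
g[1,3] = 'boyfriend'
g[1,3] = 'boyfriend'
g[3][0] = 'union'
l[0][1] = 'competition'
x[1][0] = 'variety'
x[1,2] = 'management'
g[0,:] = ['story', 'maintenance', 'accident', 'addition']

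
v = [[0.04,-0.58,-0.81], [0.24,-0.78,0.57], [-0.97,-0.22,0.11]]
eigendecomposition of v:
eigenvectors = [[0.69+0.00j, 0.07+0.51j, (0.07-0.51j)], [(-0.14+0j), 0.70+0.00j, 0.70-0.00j], [(-0.71+0j), (-0.07+0.49j), -0.07-0.49j]]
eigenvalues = [(1+0j), (-0.81+0.57j), (-0.81-0.57j)]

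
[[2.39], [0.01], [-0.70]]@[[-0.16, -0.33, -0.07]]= [[-0.38, -0.79, -0.17], [-0.00, -0.0, -0.00], [0.11, 0.23, 0.05]]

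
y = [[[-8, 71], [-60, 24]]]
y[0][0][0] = -8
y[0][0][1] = 71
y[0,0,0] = -8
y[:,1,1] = [24]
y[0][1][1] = 24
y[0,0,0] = -8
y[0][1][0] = -60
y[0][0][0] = -8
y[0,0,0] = -8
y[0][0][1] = 71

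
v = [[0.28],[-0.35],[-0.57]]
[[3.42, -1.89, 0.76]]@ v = [[1.19]]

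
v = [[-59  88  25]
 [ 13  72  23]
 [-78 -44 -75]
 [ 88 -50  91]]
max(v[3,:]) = 91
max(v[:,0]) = 88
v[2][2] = -75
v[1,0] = 13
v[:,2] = [25, 23, -75, 91]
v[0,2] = 25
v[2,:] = [-78, -44, -75]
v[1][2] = 23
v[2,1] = -44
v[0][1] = 88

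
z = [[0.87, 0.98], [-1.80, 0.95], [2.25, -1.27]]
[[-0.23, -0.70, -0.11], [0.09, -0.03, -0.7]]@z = [[0.81,-0.75], [-1.44,0.95]]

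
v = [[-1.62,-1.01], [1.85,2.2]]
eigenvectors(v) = [[-0.87, 0.30], [0.5, -0.95]]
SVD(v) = [[-0.55,0.84], [0.84,0.55]] @ diag([3.4147422072426927, 0.49652357252732915]) @ [[0.71, 0.70],[-0.7, 0.71]]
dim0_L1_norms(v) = [3.47, 3.21]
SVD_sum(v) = [[-1.33, -1.31], [2.04, 2.01]] + [[-0.29, 0.30], [-0.19, 0.19]]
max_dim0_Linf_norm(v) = 2.2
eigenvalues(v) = [-1.04, 1.62]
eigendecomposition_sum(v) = [[-1.27, -0.4], [0.72, 0.23]] + [[-0.35, -0.61],  [1.13, 1.97]]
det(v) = -1.70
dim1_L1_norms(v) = [2.63, 4.05]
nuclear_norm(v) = 3.91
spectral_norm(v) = 3.41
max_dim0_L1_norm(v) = 3.47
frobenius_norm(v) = 3.45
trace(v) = 0.58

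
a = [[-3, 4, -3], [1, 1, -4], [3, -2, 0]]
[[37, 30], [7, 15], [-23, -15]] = a @ [[-5, -5], [4, 0], [-2, -5]]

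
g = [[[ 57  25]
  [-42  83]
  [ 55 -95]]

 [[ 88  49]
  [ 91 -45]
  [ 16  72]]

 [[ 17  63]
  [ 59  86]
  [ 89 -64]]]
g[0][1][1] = 83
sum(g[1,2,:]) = 88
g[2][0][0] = 17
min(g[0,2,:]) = -95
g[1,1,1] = -45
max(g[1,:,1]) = 72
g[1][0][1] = 49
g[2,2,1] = -64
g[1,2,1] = 72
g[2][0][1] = 63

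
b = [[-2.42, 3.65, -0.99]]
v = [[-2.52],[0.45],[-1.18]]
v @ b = [[6.10, -9.20, 2.49], [-1.09, 1.64, -0.45], [2.86, -4.31, 1.17]]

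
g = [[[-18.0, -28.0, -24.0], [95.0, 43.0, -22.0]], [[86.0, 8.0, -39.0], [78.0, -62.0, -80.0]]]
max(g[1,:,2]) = -39.0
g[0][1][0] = 95.0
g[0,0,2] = -24.0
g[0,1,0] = 95.0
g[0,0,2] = -24.0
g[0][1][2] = -22.0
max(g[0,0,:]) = -18.0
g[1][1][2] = -80.0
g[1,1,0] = 78.0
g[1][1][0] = 78.0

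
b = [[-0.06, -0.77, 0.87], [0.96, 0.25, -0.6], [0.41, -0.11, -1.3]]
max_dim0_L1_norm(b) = 2.77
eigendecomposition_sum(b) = [[0.03+0.37j,-0.37+0.09j,(0.21+0.07j)], [0.39-0.04j,(0.11+0.39j),0.07-0.22j], [0.03+0.09j,-0.09+0.04j,(0.06+0.01j)]] + [[0.03-0.37j, -0.37-0.09j, (0.21-0.07j)], [0.39+0.04j, 0.11-0.39j, (0.07+0.22j)], [0.03-0.09j, (-0.09-0.04j), 0.06-0.01j]] + [[(-0.12-0j), -0.02-0.00j, (0.46+0j)], [(0.19+0j), (0.04+0j), (-0.74-0j)], [0.36+0.00j, 0.07+0.00j, (-1.41-0j)]]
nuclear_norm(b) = 3.30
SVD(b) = [[-0.51, -0.81, 0.29], [0.53, -0.56, -0.64], [0.68, -0.18, 0.71]] @ diag([1.8890576281361795, 0.7662538605483441, 0.6418849575860694]) @ [[0.43, 0.24, -0.87],[-0.73, 0.66, -0.18],[-0.53, -0.72, -0.46]]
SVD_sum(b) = [[-0.42, -0.23, 0.84], [0.43, 0.24, -0.87], [0.55, 0.31, -1.11]] + [[0.45, -0.41, 0.11], [0.31, -0.28, 0.08], [0.10, -0.09, 0.02]] + [[-0.1, -0.13, -0.08], [0.22, 0.29, 0.19], [-0.24, -0.33, -0.21]]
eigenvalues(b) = [(0.19+0.77j), (0.19-0.77j), (-1.49+0j)]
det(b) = -0.93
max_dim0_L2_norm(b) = 1.68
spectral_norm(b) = 1.89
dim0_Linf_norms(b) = [0.96, 0.77, 1.3]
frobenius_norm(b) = 2.14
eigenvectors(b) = [[0.03-0.68j, 0.03+0.68j, (-0.28+0j)], [-0.71+0.00j, (-0.71-0j), 0.45+0.00j], [-0.03-0.17j, (-0.03+0.17j), 0.85+0.00j]]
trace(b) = -1.11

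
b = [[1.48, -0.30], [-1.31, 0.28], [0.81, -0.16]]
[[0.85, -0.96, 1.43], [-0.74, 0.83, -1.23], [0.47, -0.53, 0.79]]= b@[[0.84, -0.95, 1.41], [1.30, -1.47, 2.19]]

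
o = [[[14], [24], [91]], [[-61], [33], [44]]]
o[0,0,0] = 14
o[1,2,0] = 44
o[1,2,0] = 44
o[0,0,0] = 14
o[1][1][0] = 33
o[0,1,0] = 24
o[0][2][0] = 91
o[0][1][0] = 24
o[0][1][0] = 24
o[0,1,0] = 24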